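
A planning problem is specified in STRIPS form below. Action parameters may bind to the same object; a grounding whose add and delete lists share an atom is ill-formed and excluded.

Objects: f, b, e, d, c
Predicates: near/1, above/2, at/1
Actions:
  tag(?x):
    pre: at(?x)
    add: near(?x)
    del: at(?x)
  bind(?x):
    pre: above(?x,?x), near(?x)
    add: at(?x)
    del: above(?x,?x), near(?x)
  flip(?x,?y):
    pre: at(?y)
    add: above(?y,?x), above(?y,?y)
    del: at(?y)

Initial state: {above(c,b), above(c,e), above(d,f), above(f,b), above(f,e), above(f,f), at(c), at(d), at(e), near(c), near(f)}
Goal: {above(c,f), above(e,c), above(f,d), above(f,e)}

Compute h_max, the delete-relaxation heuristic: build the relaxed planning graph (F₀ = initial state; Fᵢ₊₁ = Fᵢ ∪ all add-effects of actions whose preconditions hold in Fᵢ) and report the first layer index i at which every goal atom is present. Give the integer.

2

F0 = init (11 atoms)
F1 = F0 ∪ {above(c,c), above(c,d), above(c,f), above(d,b), above(d,c), above(d,d), above(d,e), above(e,b), above(e,c), above(e,d), above(e,e), above(e,f), at(f), near(d), near(e)}  (26 atoms)
F2 = F1 ∪ {above(f,c), above(f,d)}  (28 atoms)
goal ⊆ F2  ⇒  h_max = 2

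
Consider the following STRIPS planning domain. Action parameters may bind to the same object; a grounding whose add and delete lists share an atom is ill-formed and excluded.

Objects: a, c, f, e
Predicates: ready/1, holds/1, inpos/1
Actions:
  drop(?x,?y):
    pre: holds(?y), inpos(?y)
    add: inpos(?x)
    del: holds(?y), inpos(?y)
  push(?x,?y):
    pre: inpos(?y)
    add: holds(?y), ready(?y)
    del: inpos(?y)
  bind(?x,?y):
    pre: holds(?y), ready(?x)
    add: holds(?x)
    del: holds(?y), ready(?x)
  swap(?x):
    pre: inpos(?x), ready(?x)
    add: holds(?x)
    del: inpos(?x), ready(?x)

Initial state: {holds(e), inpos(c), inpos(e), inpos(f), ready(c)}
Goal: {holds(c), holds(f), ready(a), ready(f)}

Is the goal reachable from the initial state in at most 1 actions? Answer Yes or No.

No

1. drop(a,e)  →  {inpos(a), inpos(c), inpos(f), ready(c)}
2. push(a,a)  →  {holds(a), inpos(c), inpos(f), ready(a), ready(c)}
3. push(a,c)  →  {holds(a), holds(c), inpos(f), ready(a), ready(c)}
4. push(a,f)  →  {holds(a), holds(c), holds(f), ready(a), ready(c), ready(f)}
optimal plan length = 4; 4 > 1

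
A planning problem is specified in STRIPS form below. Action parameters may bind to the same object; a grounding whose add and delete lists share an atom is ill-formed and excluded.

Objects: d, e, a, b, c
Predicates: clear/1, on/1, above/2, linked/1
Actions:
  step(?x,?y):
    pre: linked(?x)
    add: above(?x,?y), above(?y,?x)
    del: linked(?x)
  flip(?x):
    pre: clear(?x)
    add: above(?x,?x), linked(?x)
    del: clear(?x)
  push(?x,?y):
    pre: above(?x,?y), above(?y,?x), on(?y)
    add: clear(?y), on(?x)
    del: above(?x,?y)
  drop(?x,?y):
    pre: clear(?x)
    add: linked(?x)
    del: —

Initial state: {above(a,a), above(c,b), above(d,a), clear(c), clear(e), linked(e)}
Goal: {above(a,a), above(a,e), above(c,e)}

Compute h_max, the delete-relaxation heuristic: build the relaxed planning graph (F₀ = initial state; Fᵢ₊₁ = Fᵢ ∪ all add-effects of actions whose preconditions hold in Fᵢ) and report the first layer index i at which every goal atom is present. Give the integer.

F0 = init (6 atoms)
F1 = F0 ∪ {above(a,e), above(b,e), above(c,c), above(c,e), above(d,e), above(e,a), above(e,b), above(e,c), above(e,d), above(e,e), linked(c)}  (17 atoms)
goal ⊆ F1  ⇒  h_max = 1

1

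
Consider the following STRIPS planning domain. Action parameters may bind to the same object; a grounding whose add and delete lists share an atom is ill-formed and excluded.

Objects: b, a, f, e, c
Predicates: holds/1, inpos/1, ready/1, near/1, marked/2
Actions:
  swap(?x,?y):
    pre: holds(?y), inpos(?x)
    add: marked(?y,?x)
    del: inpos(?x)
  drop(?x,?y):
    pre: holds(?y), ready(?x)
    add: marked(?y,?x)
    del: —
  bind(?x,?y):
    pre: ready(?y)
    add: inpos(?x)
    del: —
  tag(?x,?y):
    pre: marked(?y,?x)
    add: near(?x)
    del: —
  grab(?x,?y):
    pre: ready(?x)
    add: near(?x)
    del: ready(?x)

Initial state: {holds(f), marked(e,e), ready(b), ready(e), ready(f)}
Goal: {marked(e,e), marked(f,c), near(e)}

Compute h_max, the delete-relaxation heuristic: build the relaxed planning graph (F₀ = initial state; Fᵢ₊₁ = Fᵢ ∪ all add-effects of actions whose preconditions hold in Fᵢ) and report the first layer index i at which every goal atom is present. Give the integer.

F0 = init (5 atoms)
F1 = F0 ∪ {inpos(a), inpos(b), inpos(c), inpos(e), inpos(f), marked(f,b), marked(f,e), marked(f,f), near(b), near(e), near(f)}  (16 atoms)
F2 = F1 ∪ {marked(f,a), marked(f,c)}  (18 atoms)
goal ⊆ F2  ⇒  h_max = 2

2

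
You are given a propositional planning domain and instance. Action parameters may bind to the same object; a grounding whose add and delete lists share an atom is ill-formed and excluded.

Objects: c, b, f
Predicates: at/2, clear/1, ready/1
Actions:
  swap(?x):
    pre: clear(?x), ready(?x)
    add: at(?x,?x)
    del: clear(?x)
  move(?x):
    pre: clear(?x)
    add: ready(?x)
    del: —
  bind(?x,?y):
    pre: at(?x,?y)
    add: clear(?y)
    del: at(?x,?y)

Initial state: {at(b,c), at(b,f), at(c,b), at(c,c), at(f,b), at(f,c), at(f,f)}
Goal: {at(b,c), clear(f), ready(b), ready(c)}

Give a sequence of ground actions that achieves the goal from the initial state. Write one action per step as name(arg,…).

bind(c,c); move(c); bind(c,b); move(b); bind(b,f)

1. bind(c,c)  →  {at(b,c), at(b,f), at(c,b), at(f,b), at(f,c), at(f,f), clear(c)}
2. move(c)  →  {at(b,c), at(b,f), at(c,b), at(f,b), at(f,c), at(f,f), clear(c), ready(c)}
3. bind(c,b)  →  {at(b,c), at(b,f), at(f,b), at(f,c), at(f,f), clear(b), clear(c), ready(c)}
4. move(b)  →  {at(b,c), at(b,f), at(f,b), at(f,c), at(f,f), clear(b), clear(c), ready(b), ready(c)}
5. bind(b,f)  →  {at(b,c), at(f,b), at(f,c), at(f,f), clear(b), clear(c), clear(f), ready(b), ready(c)}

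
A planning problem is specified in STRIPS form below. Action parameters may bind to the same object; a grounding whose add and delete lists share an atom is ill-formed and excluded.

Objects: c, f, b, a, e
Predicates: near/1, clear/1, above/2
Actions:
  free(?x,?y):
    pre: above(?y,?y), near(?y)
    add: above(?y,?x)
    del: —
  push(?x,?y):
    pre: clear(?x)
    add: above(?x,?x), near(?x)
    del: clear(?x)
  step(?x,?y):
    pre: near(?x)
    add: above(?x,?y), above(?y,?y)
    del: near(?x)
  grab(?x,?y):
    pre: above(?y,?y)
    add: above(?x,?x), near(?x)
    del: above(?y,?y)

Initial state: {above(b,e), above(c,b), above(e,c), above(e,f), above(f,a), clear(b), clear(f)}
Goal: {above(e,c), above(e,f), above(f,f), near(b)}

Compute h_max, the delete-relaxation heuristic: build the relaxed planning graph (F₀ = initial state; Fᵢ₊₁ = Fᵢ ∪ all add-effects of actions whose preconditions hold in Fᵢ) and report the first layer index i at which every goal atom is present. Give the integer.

F0 = init (7 atoms)
F1 = F0 ∪ {above(b,b), above(f,f), near(b), near(f)}  (11 atoms)
goal ⊆ F1  ⇒  h_max = 1

1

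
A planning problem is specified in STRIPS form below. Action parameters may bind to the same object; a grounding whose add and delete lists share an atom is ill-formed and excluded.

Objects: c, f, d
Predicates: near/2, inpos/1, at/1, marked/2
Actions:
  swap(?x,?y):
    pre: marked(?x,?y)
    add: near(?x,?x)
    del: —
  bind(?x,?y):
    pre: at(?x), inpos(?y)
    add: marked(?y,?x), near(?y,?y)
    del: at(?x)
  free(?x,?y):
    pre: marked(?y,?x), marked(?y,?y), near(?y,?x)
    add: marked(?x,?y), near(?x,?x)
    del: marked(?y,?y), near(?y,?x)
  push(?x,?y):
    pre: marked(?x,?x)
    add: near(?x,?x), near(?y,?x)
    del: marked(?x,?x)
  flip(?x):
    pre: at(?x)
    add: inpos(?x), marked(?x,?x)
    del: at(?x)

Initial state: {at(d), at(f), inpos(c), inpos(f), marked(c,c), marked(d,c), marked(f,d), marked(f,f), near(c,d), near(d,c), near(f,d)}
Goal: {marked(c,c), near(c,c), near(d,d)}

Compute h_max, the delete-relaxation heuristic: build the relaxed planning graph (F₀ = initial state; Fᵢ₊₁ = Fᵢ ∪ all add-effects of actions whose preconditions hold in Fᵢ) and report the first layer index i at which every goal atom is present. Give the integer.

1

F0 = init (11 atoms)
F1 = F0 ∪ {inpos(d), marked(c,d), marked(c,f), marked(d,d), marked(d,f), near(c,c), near(c,f), near(d,d), near(d,f), near(f,c), near(f,f)}  (22 atoms)
goal ⊆ F1  ⇒  h_max = 1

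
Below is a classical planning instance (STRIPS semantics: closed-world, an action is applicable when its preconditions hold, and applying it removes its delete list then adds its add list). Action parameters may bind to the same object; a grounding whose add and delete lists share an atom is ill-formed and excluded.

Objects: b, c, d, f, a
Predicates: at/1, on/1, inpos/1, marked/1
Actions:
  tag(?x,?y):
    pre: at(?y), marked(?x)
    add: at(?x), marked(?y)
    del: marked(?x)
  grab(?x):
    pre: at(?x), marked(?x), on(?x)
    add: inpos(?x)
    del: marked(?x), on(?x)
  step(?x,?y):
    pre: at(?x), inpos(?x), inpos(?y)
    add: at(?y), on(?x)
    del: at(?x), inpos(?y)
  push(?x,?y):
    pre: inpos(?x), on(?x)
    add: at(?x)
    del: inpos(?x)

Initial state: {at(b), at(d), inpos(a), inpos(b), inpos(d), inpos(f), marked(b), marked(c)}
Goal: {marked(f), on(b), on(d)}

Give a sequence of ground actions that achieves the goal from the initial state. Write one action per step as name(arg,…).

1. step(b,f)  →  {at(d), at(f), inpos(a), inpos(b), inpos(d), marked(b), marked(c), on(b)}
2. tag(b,f)  →  {at(b), at(d), at(f), inpos(a), inpos(b), inpos(d), marked(c), marked(f), on(b)}
3. step(d,b)  →  {at(b), at(f), inpos(a), inpos(d), marked(c), marked(f), on(b), on(d)}

step(b,f); tag(b,f); step(d,b)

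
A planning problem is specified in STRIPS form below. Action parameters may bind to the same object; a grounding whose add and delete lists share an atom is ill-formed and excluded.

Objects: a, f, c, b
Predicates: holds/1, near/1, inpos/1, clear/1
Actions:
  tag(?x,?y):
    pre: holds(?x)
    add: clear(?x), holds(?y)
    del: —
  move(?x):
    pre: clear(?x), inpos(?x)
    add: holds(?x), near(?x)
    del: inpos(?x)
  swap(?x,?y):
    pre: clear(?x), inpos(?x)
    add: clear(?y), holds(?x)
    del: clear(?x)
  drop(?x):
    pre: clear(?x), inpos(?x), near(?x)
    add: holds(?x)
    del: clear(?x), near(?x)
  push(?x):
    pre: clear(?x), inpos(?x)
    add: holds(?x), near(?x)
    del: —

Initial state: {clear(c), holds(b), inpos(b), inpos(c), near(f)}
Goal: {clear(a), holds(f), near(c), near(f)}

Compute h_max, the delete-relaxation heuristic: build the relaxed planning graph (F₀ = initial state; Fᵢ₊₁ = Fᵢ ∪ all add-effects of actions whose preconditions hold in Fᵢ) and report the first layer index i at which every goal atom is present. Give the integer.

1

F0 = init (5 atoms)
F1 = F0 ∪ {clear(a), clear(b), clear(f), holds(a), holds(c), holds(f), near(c)}  (12 atoms)
goal ⊆ F1  ⇒  h_max = 1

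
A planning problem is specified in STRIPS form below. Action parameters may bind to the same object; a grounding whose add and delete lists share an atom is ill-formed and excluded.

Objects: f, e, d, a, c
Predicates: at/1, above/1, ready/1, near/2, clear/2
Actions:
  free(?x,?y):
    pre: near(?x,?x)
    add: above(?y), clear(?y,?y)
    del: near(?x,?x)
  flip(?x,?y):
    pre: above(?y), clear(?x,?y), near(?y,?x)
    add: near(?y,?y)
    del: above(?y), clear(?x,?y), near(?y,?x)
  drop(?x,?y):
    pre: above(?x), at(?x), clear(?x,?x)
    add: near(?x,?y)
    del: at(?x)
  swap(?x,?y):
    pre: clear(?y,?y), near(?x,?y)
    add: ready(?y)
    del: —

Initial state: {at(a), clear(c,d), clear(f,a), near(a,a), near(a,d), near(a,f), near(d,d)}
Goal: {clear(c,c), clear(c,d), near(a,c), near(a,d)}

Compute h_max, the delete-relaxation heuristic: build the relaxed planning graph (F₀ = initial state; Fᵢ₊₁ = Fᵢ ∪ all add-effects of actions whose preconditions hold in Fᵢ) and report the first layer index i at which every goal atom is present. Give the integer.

2

F0 = init (7 atoms)
F1 = F0 ∪ {above(a), above(c), above(d), above(e), above(f), clear(a,a), clear(c,c), clear(d,d), clear(e,e), clear(f,f)}  (17 atoms)
F2 = F1 ∪ {near(a,c), near(a,e), ready(a), ready(d), ready(f)}  (22 atoms)
goal ⊆ F2  ⇒  h_max = 2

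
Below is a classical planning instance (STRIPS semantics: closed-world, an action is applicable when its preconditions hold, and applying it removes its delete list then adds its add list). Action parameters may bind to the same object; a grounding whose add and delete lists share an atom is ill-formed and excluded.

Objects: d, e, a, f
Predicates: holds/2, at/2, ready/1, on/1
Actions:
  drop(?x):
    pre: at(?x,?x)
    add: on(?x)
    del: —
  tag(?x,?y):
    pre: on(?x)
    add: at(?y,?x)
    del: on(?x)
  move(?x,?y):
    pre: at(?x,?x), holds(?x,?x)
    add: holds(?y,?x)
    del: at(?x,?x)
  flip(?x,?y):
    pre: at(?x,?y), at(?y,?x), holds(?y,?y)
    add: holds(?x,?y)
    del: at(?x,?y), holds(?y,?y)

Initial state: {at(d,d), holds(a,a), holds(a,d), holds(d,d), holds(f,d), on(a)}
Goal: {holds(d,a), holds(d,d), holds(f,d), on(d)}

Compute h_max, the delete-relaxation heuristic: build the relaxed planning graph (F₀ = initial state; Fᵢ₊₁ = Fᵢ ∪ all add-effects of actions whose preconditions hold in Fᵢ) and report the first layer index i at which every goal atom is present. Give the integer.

F0 = init (6 atoms)
F1 = F0 ∪ {at(a,a), at(d,a), at(e,a), at(f,a), holds(e,d), on(d)}  (12 atoms)
F2 = F1 ∪ {at(a,d), at(e,d), at(f,d), holds(d,a), holds(e,a), holds(f,a)}  (18 atoms)
goal ⊆ F2  ⇒  h_max = 2

2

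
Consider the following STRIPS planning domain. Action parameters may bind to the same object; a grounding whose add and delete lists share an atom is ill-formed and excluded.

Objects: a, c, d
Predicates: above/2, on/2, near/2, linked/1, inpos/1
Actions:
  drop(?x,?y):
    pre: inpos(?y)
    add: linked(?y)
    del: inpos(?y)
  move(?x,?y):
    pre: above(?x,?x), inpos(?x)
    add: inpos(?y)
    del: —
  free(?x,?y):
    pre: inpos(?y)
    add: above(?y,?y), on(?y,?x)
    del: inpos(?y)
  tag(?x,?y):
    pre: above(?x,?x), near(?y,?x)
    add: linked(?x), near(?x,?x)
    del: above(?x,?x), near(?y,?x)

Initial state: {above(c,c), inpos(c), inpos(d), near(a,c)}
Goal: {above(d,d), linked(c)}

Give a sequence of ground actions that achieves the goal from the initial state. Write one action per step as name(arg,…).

1. drop(a,c)  →  {above(c,c), inpos(d), linked(c), near(a,c)}
2. free(a,d)  →  {above(c,c), above(d,d), linked(c), near(a,c), on(d,a)}

drop(a,c); free(a,d)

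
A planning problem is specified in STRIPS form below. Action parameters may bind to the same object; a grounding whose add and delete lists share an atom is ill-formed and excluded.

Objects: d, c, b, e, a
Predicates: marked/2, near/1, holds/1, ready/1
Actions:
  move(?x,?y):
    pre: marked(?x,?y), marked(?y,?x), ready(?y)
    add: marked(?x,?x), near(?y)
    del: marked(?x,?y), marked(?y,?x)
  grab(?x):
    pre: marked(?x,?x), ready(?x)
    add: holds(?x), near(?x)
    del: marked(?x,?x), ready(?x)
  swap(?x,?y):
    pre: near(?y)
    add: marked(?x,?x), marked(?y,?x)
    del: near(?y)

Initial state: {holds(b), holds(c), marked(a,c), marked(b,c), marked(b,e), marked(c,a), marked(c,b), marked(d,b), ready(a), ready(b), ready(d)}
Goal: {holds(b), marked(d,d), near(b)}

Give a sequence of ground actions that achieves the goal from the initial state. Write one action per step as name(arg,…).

1. move(c,b)  →  {holds(b), holds(c), marked(a,c), marked(b,e), marked(c,a), marked(c,c), marked(d,b), near(b), ready(a), ready(b), ready(d)}
2. move(c,a)  →  {holds(b), holds(c), marked(b,e), marked(c,c), marked(d,b), near(a), near(b), ready(a), ready(b), ready(d)}
3. swap(d,a)  →  {holds(b), holds(c), marked(a,d), marked(b,e), marked(c,c), marked(d,b), marked(d,d), near(b), ready(a), ready(b), ready(d)}

move(c,b); move(c,a); swap(d,a)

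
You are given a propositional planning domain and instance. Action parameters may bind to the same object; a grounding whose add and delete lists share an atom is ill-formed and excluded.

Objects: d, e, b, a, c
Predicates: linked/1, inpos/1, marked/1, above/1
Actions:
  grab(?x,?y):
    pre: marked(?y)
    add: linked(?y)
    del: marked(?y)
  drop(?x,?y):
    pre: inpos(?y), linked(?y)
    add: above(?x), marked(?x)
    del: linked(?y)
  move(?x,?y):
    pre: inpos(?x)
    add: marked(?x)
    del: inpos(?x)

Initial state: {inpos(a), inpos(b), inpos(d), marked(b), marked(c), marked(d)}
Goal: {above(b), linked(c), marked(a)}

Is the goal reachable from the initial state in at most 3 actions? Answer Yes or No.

No

1. grab(d,d)  →  {inpos(a), inpos(b), inpos(d), linked(d), marked(b), marked(c)}
2. grab(d,c)  →  {inpos(a), inpos(b), inpos(d), linked(c), linked(d), marked(b)}
3. drop(b,d)  →  {above(b), inpos(a), inpos(b), inpos(d), linked(c), marked(b)}
4. move(a,d)  →  {above(b), inpos(b), inpos(d), linked(c), marked(a), marked(b)}
optimal plan length = 4; 4 > 3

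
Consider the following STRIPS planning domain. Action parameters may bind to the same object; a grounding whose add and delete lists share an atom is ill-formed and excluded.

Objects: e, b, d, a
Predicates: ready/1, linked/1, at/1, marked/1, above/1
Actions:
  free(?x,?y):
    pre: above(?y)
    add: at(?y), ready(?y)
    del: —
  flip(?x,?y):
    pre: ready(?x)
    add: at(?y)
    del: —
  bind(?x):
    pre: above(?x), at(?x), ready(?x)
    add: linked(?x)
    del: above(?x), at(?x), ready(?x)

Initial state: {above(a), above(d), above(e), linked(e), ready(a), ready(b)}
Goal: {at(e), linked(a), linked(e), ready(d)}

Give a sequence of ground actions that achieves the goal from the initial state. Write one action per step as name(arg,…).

1. free(e,e)  →  {above(a), above(d), above(e), at(e), linked(e), ready(a), ready(b), ready(e)}
2. free(e,d)  →  {above(a), above(d), above(e), at(d), at(e), linked(e), ready(a), ready(b), ready(d), ready(e)}
3. free(e,a)  →  {above(a), above(d), above(e), at(a), at(d), at(e), linked(e), ready(a), ready(b), ready(d), ready(e)}
4. bind(a)  →  {above(d), above(e), at(d), at(e), linked(a), linked(e), ready(b), ready(d), ready(e)}

free(e,e); free(e,d); free(e,a); bind(a)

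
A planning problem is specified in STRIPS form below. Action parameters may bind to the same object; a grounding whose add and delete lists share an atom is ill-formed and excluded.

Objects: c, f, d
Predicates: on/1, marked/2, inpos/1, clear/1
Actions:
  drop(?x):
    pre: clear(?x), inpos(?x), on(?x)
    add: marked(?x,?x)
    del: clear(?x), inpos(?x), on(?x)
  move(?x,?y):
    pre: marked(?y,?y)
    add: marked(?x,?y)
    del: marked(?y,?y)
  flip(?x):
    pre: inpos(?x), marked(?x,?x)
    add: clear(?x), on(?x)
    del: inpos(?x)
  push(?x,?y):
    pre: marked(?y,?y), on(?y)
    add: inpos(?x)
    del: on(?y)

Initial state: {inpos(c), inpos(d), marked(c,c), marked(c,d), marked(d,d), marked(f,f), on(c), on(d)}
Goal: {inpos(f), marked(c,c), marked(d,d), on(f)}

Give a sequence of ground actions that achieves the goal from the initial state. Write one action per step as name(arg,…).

1. push(f,c)  →  {inpos(c), inpos(d), inpos(f), marked(c,c), marked(c,d), marked(d,d), marked(f,f), on(d)}
2. flip(f)  →  {clear(f), inpos(c), inpos(d), marked(c,c), marked(c,d), marked(d,d), marked(f,f), on(d), on(f)}
3. push(f,d)  →  {clear(f), inpos(c), inpos(d), inpos(f), marked(c,c), marked(c,d), marked(d,d), marked(f,f), on(f)}

push(f,c); flip(f); push(f,d)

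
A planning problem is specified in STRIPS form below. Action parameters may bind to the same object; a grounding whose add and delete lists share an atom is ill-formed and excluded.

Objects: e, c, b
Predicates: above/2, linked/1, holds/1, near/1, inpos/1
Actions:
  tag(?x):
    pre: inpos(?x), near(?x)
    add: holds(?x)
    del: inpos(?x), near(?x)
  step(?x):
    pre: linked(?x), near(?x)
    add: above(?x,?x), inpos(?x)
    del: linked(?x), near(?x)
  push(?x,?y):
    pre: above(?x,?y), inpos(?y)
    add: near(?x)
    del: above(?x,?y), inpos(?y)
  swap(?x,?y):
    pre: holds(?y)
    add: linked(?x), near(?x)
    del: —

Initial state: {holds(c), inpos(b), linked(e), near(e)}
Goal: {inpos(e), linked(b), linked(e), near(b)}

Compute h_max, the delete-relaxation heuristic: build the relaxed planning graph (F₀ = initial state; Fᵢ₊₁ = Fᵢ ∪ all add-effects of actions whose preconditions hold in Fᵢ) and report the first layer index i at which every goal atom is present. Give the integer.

F0 = init (4 atoms)
F1 = F0 ∪ {above(e,e), inpos(e), linked(b), linked(c), near(b), near(c)}  (10 atoms)
goal ⊆ F1  ⇒  h_max = 1

1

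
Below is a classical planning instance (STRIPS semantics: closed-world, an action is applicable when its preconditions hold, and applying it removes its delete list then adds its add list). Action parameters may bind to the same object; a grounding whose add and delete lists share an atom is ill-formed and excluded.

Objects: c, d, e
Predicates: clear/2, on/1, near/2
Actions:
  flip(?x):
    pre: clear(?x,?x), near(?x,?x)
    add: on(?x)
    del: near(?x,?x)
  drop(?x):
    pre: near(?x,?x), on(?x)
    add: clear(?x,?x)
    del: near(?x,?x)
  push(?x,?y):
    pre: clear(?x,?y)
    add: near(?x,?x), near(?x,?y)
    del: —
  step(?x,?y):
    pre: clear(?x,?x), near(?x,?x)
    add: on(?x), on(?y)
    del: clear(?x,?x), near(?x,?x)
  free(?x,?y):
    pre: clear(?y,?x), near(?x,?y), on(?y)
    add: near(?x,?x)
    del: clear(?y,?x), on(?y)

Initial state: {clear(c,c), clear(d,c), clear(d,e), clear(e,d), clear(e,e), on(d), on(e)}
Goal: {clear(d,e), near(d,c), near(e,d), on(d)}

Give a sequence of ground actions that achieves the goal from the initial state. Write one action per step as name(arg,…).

1. push(d,c)  →  {clear(c,c), clear(d,c), clear(d,e), clear(e,d), clear(e,e), near(d,c), near(d,d), on(d), on(e)}
2. push(e,d)  →  {clear(c,c), clear(d,c), clear(d,e), clear(e,d), clear(e,e), near(d,c), near(d,d), near(e,d), near(e,e), on(d), on(e)}

push(d,c); push(e,d)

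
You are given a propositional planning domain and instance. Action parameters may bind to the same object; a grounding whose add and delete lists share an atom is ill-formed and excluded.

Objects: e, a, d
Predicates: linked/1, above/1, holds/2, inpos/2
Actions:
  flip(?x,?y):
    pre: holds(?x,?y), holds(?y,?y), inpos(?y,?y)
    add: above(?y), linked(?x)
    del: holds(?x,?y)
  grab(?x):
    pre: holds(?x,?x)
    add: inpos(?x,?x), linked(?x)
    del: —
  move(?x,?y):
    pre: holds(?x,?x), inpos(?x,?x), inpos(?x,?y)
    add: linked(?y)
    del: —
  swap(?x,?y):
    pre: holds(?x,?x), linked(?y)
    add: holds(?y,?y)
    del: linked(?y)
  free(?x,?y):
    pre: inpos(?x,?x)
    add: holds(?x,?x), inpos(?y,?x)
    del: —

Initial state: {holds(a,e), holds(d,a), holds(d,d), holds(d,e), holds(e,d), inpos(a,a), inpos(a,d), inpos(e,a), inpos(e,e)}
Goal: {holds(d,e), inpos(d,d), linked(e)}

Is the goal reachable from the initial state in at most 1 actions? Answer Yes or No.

1. grab(d)  →  {holds(a,e), holds(d,a), holds(d,d), holds(d,e), holds(e,d), inpos(a,a), inpos(a,d), inpos(d,d), inpos(e,a), inpos(e,e), linked(d)}
2. flip(e,d)  →  {above(d), holds(a,e), holds(d,a), holds(d,d), holds(d,e), inpos(a,a), inpos(a,d), inpos(d,d), inpos(e,a), inpos(e,e), linked(d), linked(e)}
optimal plan length = 2; 2 > 1

No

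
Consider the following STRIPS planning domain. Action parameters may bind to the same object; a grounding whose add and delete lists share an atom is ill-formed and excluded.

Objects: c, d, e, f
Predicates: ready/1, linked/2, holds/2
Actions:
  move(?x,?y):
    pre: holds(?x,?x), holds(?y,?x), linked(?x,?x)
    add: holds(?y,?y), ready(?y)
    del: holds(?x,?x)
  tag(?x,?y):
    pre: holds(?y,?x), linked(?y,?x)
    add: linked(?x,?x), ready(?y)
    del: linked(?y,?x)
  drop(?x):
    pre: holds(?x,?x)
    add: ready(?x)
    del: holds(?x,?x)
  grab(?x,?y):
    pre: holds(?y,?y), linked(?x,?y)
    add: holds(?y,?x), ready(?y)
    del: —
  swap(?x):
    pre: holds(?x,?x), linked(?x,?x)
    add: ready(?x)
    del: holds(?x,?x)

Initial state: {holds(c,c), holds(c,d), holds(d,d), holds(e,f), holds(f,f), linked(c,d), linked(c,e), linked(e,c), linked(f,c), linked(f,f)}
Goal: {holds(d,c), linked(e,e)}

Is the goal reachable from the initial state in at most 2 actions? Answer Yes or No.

1. grab(c,d)  →  {holds(c,c), holds(c,d), holds(d,c), holds(d,d), holds(e,f), holds(f,f), linked(c,d), linked(c,e), linked(e,c), linked(f,c), linked(f,f), ready(d)}
2. grab(e,c)  →  {holds(c,c), holds(c,d), holds(c,e), holds(d,c), holds(d,d), holds(e,f), holds(f,f), linked(c,d), linked(c,e), linked(e,c), linked(f,c), linked(f,f), ready(c), ready(d)}
3. tag(e,c)  →  {holds(c,c), holds(c,d), holds(c,e), holds(d,c), holds(d,d), holds(e,f), holds(f,f), linked(c,d), linked(e,c), linked(e,e), linked(f,c), linked(f,f), ready(c), ready(d)}
optimal plan length = 3; 3 > 2

No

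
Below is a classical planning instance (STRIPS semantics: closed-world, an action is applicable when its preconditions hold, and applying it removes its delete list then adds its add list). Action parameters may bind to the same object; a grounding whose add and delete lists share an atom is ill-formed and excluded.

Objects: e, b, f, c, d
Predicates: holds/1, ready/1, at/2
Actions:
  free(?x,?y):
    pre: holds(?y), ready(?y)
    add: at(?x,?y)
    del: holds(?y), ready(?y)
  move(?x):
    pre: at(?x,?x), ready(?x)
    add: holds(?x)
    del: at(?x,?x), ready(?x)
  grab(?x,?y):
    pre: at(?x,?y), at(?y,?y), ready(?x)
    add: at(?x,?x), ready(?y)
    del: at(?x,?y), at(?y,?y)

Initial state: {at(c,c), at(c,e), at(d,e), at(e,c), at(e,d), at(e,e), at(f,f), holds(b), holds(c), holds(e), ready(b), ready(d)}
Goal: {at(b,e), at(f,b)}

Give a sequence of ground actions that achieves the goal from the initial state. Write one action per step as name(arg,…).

free(f,b); grab(d,e); free(b,e)

1. free(f,b)  →  {at(c,c), at(c,e), at(d,e), at(e,c), at(e,d), at(e,e), at(f,b), at(f,f), holds(c), holds(e), ready(d)}
2. grab(d,e)  →  {at(c,c), at(c,e), at(d,d), at(e,c), at(e,d), at(f,b), at(f,f), holds(c), holds(e), ready(d), ready(e)}
3. free(b,e)  →  {at(b,e), at(c,c), at(c,e), at(d,d), at(e,c), at(e,d), at(f,b), at(f,f), holds(c), ready(d)}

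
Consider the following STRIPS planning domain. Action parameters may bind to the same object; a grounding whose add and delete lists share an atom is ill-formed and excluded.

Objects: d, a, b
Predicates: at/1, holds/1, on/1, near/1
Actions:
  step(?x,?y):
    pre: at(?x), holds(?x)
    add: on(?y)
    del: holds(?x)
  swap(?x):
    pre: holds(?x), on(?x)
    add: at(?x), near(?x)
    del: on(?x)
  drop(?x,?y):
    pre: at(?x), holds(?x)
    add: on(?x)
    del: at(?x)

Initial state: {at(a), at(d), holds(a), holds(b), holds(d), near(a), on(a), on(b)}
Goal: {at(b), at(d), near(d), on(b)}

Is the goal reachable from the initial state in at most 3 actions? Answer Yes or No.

No

1. step(a,d)  →  {at(a), at(d), holds(b), holds(d), near(a), on(a), on(b), on(d)}
2. swap(d)  →  {at(a), at(d), holds(b), holds(d), near(a), near(d), on(a), on(b)}
3. swap(b)  →  {at(a), at(b), at(d), holds(b), holds(d), near(a), near(b), near(d), on(a)}
4. step(d,b)  →  {at(a), at(b), at(d), holds(b), near(a), near(b), near(d), on(a), on(b)}
optimal plan length = 4; 4 > 3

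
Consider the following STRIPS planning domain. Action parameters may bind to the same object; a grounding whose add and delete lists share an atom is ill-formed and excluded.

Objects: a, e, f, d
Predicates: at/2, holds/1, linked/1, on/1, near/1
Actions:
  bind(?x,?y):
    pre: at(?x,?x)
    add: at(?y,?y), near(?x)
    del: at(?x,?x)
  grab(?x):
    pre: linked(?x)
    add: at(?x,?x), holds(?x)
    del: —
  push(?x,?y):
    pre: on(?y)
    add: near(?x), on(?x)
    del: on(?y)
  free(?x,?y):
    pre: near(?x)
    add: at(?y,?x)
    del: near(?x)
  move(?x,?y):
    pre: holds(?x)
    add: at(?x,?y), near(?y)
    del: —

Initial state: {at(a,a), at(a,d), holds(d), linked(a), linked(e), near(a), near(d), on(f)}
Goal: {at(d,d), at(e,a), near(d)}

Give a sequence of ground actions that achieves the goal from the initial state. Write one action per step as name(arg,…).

bind(a,d); free(a,e)

1. bind(a,d)  →  {at(a,d), at(d,d), holds(d), linked(a), linked(e), near(a), near(d), on(f)}
2. free(a,e)  →  {at(a,d), at(d,d), at(e,a), holds(d), linked(a), linked(e), near(d), on(f)}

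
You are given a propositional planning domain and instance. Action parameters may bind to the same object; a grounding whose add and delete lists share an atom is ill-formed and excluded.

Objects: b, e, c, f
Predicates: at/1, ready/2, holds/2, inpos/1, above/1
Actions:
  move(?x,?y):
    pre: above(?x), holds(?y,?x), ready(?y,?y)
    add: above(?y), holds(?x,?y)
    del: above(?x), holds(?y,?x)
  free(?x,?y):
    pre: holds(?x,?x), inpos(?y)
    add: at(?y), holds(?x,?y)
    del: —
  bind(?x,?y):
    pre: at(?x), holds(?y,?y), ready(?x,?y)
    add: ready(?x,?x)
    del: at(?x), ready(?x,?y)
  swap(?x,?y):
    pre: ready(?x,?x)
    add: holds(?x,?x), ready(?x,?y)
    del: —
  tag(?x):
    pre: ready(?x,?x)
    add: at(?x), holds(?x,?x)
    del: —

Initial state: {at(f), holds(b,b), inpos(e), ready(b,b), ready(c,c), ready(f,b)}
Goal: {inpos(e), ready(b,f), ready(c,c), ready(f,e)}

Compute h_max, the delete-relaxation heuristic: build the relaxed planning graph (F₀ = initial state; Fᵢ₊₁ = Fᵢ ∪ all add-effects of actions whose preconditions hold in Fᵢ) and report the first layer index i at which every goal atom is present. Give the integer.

2

F0 = init (6 atoms)
F1 = F0 ∪ {at(b), at(c), at(e), holds(b,e), holds(c,c), ready(b,c), ready(b,e), ready(b,f), ready(c,b), ready(c,e), ready(c,f), ready(f,f)}  (18 atoms)
F2 = F1 ∪ {holds(c,e), holds(f,f), ready(f,c), ready(f,e)}  (22 atoms)
goal ⊆ F2  ⇒  h_max = 2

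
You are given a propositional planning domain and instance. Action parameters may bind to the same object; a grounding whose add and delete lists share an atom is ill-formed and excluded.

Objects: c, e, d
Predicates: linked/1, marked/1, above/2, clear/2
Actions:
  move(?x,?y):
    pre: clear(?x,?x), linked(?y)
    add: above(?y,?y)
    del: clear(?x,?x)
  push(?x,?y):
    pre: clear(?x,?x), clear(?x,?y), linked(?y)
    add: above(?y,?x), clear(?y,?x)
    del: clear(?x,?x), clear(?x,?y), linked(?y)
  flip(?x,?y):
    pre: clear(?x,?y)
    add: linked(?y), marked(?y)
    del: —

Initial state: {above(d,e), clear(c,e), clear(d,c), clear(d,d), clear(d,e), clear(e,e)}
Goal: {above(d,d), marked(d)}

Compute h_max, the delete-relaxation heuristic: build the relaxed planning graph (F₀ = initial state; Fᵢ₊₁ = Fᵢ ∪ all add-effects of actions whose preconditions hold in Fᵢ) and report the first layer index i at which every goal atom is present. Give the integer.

F0 = init (6 atoms)
F1 = F0 ∪ {linked(c), linked(d), linked(e), marked(c), marked(d), marked(e)}  (12 atoms)
F2 = F1 ∪ {above(c,c), above(c,d), above(d,d), above(e,d), above(e,e), clear(c,d), clear(e,d)}  (19 atoms)
goal ⊆ F2  ⇒  h_max = 2

2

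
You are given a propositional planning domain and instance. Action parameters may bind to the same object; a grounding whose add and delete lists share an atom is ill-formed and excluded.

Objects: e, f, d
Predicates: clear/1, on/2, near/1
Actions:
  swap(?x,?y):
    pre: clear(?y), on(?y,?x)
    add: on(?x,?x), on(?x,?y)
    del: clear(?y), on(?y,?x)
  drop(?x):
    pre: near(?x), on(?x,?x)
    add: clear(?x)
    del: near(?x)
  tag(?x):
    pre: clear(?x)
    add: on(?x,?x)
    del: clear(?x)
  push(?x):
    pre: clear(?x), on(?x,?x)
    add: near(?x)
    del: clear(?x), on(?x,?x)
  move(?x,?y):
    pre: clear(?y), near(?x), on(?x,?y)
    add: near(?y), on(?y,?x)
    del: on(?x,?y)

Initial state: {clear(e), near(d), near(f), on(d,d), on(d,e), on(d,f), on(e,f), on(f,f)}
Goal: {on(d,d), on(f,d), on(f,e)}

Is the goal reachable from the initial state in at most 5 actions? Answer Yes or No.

1. swap(f,e)  →  {near(d), near(f), on(d,d), on(d,e), on(d,f), on(f,e), on(f,f)}
2. drop(f)  →  {clear(f), near(d), on(d,d), on(d,e), on(d,f), on(f,e), on(f,f)}
3. move(d,f)  →  {clear(f), near(d), near(f), on(d,d), on(d,e), on(f,d), on(f,e), on(f,f)}
optimal plan length = 3; 3 ≤ 5

Yes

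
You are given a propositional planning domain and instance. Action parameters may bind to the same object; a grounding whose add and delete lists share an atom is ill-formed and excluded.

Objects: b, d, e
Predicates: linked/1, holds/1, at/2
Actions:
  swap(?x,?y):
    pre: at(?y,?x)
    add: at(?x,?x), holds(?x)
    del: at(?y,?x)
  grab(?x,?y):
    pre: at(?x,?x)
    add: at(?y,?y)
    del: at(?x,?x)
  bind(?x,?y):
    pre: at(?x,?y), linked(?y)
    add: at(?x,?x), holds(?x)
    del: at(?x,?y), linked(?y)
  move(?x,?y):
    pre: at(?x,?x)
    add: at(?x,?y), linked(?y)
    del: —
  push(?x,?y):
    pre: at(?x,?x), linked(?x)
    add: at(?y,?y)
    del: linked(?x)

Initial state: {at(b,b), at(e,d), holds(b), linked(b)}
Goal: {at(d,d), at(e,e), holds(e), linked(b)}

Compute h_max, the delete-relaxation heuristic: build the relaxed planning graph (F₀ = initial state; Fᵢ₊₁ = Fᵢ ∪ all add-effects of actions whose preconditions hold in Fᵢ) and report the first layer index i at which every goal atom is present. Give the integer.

F0 = init (4 atoms)
F1 = F0 ∪ {at(b,d), at(b,e), at(d,d), at(e,e), holds(d), linked(d), linked(e)}  (11 atoms)
F2 = F1 ∪ {at(d,b), at(d,e), at(e,b), holds(e)}  (15 atoms)
goal ⊆ F2  ⇒  h_max = 2

2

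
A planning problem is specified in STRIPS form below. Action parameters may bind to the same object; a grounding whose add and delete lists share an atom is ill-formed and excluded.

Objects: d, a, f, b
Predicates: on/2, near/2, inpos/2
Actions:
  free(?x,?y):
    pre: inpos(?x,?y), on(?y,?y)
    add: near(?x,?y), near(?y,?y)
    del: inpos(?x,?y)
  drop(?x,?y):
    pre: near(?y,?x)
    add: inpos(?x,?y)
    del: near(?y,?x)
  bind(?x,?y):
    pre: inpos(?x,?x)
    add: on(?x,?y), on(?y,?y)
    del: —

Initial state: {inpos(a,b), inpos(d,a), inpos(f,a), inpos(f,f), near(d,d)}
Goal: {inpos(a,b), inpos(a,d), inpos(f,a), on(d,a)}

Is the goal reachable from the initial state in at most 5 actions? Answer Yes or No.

1. drop(d,d)  →  {inpos(a,b), inpos(d,a), inpos(d,d), inpos(f,a), inpos(f,f)}
2. bind(d,a)  →  {inpos(a,b), inpos(d,a), inpos(d,d), inpos(f,a), inpos(f,f), on(a,a), on(d,a)}
3. free(d,a)  →  {inpos(a,b), inpos(d,d), inpos(f,a), inpos(f,f), near(a,a), near(d,a), on(a,a), on(d,a)}
4. drop(a,d)  →  {inpos(a,b), inpos(a,d), inpos(d,d), inpos(f,a), inpos(f,f), near(a,a), on(a,a), on(d,a)}
optimal plan length = 4; 4 ≤ 5

Yes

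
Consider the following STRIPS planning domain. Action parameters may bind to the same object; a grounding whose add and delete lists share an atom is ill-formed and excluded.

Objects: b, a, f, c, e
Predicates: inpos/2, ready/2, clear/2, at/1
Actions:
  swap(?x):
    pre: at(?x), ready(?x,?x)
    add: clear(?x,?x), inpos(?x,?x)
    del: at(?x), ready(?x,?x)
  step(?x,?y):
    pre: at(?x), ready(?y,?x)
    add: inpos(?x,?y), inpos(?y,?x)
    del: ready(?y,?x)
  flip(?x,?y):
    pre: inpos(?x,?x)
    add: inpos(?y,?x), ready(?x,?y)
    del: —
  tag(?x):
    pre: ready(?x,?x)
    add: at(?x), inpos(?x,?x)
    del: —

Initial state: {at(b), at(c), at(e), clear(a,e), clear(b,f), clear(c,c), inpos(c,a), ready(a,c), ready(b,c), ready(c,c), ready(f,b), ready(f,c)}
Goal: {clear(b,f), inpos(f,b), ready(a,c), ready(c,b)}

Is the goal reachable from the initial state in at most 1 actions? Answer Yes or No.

No

1. swap(c)  →  {at(b), at(e), clear(a,e), clear(b,f), clear(c,c), inpos(c,a), inpos(c,c), ready(a,c), ready(b,c), ready(f,b), ready(f,c)}
2. step(b,f)  →  {at(b), at(e), clear(a,e), clear(b,f), clear(c,c), inpos(b,f), inpos(c,a), inpos(c,c), inpos(f,b), ready(a,c), ready(b,c), ready(f,c)}
3. flip(c,b)  →  {at(b), at(e), clear(a,e), clear(b,f), clear(c,c), inpos(b,c), inpos(b,f), inpos(c,a), inpos(c,c), inpos(f,b), ready(a,c), ready(b,c), ready(c,b), ready(f,c)}
optimal plan length = 3; 3 > 1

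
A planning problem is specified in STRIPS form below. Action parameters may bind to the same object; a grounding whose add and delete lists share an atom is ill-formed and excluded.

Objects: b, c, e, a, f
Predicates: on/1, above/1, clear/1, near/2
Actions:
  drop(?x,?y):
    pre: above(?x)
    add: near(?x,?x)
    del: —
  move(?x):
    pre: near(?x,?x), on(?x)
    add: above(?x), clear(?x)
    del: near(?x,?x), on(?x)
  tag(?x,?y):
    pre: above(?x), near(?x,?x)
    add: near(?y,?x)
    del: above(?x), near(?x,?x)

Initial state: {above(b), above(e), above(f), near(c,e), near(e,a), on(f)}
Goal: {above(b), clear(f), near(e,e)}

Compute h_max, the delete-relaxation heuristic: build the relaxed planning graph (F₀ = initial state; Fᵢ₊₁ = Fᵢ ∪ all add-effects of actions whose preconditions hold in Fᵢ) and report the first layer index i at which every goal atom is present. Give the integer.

F0 = init (6 atoms)
F1 = F0 ∪ {near(b,b), near(e,e), near(f,f)}  (9 atoms)
F2 = F1 ∪ {clear(f), near(a,b), near(a,e), near(a,f), near(b,e), near(b,f), near(c,b), near(c,f), near(e,b), near(e,f), near(f,b), near(f,e)}  (21 atoms)
goal ⊆ F2  ⇒  h_max = 2

2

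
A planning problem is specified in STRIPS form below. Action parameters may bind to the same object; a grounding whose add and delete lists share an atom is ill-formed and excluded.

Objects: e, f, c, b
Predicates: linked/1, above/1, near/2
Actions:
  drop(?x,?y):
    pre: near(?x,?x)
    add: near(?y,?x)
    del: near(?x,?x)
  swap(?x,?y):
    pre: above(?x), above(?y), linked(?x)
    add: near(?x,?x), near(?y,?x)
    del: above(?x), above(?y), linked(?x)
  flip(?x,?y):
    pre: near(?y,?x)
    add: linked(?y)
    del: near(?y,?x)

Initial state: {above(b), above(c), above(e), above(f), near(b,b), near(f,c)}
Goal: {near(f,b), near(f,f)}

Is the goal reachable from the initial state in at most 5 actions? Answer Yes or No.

1. drop(b,f)  →  {above(b), above(c), above(e), above(f), near(f,b), near(f,c)}
2. flip(c,f)  →  {above(b), above(c), above(e), above(f), linked(f), near(f,b)}
3. swap(f,e)  →  {above(b), above(c), near(e,f), near(f,b), near(f,f)}
optimal plan length = 3; 3 ≤ 5

Yes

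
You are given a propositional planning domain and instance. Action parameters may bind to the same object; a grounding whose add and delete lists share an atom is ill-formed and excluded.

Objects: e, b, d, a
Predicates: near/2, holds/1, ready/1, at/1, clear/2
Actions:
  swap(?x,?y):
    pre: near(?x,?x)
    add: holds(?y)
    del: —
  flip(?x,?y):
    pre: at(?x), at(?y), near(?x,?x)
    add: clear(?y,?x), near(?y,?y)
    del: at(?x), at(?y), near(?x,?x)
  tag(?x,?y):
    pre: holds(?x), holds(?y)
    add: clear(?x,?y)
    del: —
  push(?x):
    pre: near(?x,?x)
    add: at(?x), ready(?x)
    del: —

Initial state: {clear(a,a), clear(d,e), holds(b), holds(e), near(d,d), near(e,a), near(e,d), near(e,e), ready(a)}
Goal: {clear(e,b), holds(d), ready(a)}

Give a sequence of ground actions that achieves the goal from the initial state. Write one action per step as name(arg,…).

swap(e,d); tag(e,b)

1. swap(e,d)  →  {clear(a,a), clear(d,e), holds(b), holds(d), holds(e), near(d,d), near(e,a), near(e,d), near(e,e), ready(a)}
2. tag(e,b)  →  {clear(a,a), clear(d,e), clear(e,b), holds(b), holds(d), holds(e), near(d,d), near(e,a), near(e,d), near(e,e), ready(a)}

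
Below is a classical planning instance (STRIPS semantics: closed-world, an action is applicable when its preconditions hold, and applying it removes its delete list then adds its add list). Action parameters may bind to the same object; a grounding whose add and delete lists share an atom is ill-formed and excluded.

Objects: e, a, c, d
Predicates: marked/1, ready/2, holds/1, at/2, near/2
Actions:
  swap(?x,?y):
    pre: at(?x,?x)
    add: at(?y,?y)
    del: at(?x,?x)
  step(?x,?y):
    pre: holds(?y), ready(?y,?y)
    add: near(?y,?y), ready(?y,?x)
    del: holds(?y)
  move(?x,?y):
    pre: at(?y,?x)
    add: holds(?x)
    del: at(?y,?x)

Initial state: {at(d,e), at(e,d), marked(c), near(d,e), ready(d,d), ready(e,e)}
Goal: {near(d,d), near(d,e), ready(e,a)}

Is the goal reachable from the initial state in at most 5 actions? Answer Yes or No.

Yes

1. move(e,d)  →  {at(e,d), holds(e), marked(c), near(d,e), ready(d,d), ready(e,e)}
2. step(a,e)  →  {at(e,d), marked(c), near(d,e), near(e,e), ready(d,d), ready(e,a), ready(e,e)}
3. move(d,e)  →  {holds(d), marked(c), near(d,e), near(e,e), ready(d,d), ready(e,a), ready(e,e)}
4. step(e,d)  →  {marked(c), near(d,d), near(d,e), near(e,e), ready(d,d), ready(d,e), ready(e,a), ready(e,e)}
optimal plan length = 4; 4 ≤ 5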